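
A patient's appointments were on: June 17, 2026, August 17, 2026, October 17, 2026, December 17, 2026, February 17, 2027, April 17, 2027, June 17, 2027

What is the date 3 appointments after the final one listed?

December 17, 2027

Gaps: 61, 61, 61, 62, 59, 61 days — not constant. Every event is on the 17th of the month.
Pattern: the 17th of every 2 months.
August 2027: August 17, 2027.
Next: October 2027 → October 17, 2027.
December 2027: December 17, 2027.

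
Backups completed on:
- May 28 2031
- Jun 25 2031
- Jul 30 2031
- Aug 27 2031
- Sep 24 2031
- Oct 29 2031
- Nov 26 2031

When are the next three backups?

Dec 31 2031, Jan 28 2032, Feb 25 2032

Every date is a Wednesday; gaps 28, 35, 28, 28, 35, 28 days.
Each is the last Wednesday of its month (at least one falls on the 29th or later, ruling out '4th Wednesday').
Last Wednesday of December 2031: Dec 31 2031.
January 2032 ends with Wednesday Jan 28 2032.
February 2032 ends with Wednesday Feb 25 2032.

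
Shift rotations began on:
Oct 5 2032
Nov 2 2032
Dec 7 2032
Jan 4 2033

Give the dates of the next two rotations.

Feb 1 2033, Mar 1 2033

These are Tuesdays at 28- or 35-day spacing (28, 35, 28).
The pattern: 1st Tuesday of the month.
1st Tuesday of February 2033: Feb 1 2033.
March 2033 — 1st Tuesday is Mar 1 2033.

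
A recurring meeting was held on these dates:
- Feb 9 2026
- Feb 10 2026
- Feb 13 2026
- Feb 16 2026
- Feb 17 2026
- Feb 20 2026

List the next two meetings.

The gap pattern 1, 3, 3, 1, 3 repeats every 3 events.
These are the Mondays, Tuesdays and Fridays of each week.
Next Monday: Feb 23 2026.
Next Tuesday: Feb 24 2026.

Feb 23 2026, Feb 24 2026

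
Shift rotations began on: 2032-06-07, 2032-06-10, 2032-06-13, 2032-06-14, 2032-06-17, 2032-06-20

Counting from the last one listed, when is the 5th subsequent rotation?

2032-07-01

The gap pattern 3, 3, 1, 3, 3 repeats every 3 events.
These are the Mondays, Thursdays and Sundays of each week.
Next Monday: 2032-06-21.
Next Thursday: 2032-06-24.
The following Sunday is 2032-06-27.
The following Monday is 2032-06-28.
Next Thursday: 2032-07-01.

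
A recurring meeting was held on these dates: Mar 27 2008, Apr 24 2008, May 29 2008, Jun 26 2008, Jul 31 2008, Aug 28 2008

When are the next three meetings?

These are Thursdays with 28, 35, 28, 35, 28-day gaps.
Each is the final Thursday of its month — May 29 2008 is past the 28th, so '4th Thursday' doesn't fit.
Last Thursday of September 2008: Sep 25 2008.
October 2008 ends with Thursday Oct 30 2008.
November 2008 ends with Thursday Nov 27 2008.

Sep 25 2008, Oct 30 2008, Nov 27 2008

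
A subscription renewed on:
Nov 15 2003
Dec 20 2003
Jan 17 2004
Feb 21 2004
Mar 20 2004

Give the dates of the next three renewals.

Apr 17 2004, May 15 2004, Jun 19 2004

All dates are Saturdays, 35, 28, 35, 28 days apart.
Specifically, the 3rd Saturday of each month.
3rd Saturday of April 2004: Apr 17 2004.
May 2004 — 3rd Saturday is May 15 2004.
3rd Saturday of June 2004: Jun 19 2004.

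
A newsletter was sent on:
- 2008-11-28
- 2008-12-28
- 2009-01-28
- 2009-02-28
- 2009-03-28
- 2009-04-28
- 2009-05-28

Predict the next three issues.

Each date is the 28th; the gaps (30, 31, 31, 28, 31, 30) track the month lengths.
The rule is the 28th of each month.
June 2009: 2009-06-28.
Next: July 2009 → 2009-07-28.
Next: August 2009 → 2009-08-28.

2009-06-28, 2009-07-28, 2009-08-28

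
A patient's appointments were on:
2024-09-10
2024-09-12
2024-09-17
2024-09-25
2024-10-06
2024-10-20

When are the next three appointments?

2024-11-06, 2024-11-26, 2024-12-19

Intervals are 2, 5, 8, 11, 14 days — an arithmetic progression with common difference 3.
Next gap: 17 days. 2024-10-20 + 17 days = 2024-11-06.
Next gap: 20 days. 2024-11-06 + 20 days = 2024-11-26.
Next gap: 23 days. 2024-11-26 + 23 days = 2024-12-19.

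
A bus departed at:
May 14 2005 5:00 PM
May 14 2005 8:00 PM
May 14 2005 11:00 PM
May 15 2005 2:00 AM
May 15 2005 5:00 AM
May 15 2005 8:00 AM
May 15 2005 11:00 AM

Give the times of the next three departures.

May 15 2005 2:00 PM, May 15 2005 5:00 PM, May 15 2005 8:00 PM

Gaps: 3, 3, 3, 3, 3, 3 hours — each event is 3 hours after the previous one.
May 15 2005 11:00 AM + 3 h = May 15 2005 2:00 PM.
May 15 2005 2:00 PM + 3 h = May 15 2005 5:00 PM.
May 15 2005 5:00 PM + 3 h = May 15 2005 8:00 PM.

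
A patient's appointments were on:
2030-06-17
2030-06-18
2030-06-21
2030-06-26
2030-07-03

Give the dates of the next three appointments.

Intervals are 1, 3, 5, 7 days — an arithmetic progression with common difference 2.
Next gap: 9 days. 2030-07-03 + 9 days = 2030-07-12.
Next gap: 11 days. 2030-07-12 + 11 days = 2030-07-23.
Next gap: 13 days. 2030-07-23 + 13 days = 2030-08-05.

2030-07-12, 2030-07-23, 2030-08-05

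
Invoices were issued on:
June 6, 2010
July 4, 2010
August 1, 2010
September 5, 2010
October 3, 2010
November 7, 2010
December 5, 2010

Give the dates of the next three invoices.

All dates are Sundays, 28, 28, 35, 28, 35, 28 days apart.
Specifically, the 1st Sunday of each month.
1st Sunday of January 2011: January 2, 2011.
February 2011 — 1st Sunday is February 6, 2011.
March 2011 — 1st Sunday is March 6, 2011.

January 2, 2011; February 6, 2011; March 6, 2011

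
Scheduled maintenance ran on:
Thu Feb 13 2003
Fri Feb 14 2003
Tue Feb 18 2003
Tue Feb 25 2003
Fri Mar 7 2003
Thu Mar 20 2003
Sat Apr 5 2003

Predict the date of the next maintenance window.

Thu Apr 24 2003

The spacing grows by 3 each time: 1, 4, 7, 10, 13, 16 days.
Next gap: 19 days. Sat Apr 5 2003 + 19 days = Thu Apr 24 2003.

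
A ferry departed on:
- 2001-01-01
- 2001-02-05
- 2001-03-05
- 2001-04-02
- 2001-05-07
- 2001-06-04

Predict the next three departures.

2001-07-02, 2001-08-06, 2001-09-03

All dates are Mondays, 35, 28, 28, 35, 28 days apart.
Specifically, the 1st Monday of each month.
1st Monday of July 2001: 2001-07-02.
August 2001 — 1st Monday is 2001-08-06.
1st Monday of September 2001: 2001-09-03.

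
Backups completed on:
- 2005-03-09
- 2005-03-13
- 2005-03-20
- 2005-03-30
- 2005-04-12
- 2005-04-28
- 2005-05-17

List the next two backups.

2005-06-08, 2005-07-03

The spacing grows by 3 each time: 4, 7, 10, 13, 16, 19 days.
Next gap: 22 days. 2005-05-17 + 22 days = 2005-06-08.
Next gap: 25 days. 2005-06-08 + 25 days = 2005-07-03.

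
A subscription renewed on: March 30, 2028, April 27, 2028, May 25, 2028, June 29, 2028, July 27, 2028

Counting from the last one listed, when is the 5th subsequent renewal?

December 28, 2028

These are Thursdays with 28, 28, 35, 28-day gaps.
Each is the final Thursday of its month — March 30, 2028 is past the 28th, so '4th Thursday' doesn't fit.
August 2028 ends with Thursday August 31, 2028.
Last Thursday of September 2028: September 28, 2028.
October 2028 ends with Thursday October 26, 2028.
November 2028 ends with Thursday November 30, 2028.
Last Thursday of December 2028: December 28, 2028.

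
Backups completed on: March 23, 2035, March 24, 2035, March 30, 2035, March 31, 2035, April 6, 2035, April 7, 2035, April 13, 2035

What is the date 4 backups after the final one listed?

Every event lands on a Friday or Saturday (gaps cycle 1, 6, 1, 6, 1, 6).
So the schedule is: every Friday and Saturday.
Next Saturday: April 14, 2035.
The following Friday is April 20, 2035.
Next Saturday: April 21, 2035.
The following Friday is April 27, 2035.

April 27, 2035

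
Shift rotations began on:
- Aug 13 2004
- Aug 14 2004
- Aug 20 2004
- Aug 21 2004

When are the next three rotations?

Aug 27 2004, Aug 28 2004, Sep 3 2004

The gap pattern 1, 6, 1 repeats every 2 events.
These are the Fridays and Saturdays of each week.
The following Friday is Aug 27 2004.
The following Saturday is Aug 28 2004.
Next Friday: Sep 3 2004.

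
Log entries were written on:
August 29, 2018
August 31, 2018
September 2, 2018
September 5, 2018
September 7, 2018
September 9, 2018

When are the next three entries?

Gaps: 2, 2, 3, 2, 2 days — not constant, but cyclic with period 3.
The events fall on every Wednesday, Friday and Sunday.
Next Wednesday: September 12, 2018.
Next Friday: September 14, 2018.
The following Sunday is September 16, 2018.

September 12, 2018; September 14, 2018; September 16, 2018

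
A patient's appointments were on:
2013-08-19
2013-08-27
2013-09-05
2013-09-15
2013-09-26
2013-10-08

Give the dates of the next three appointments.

2013-10-21, 2013-11-04, 2013-11-19

The spacing grows by 1 each time: 8, 9, 10, 11, 12 days.
Next gap: 13 days. 2013-10-08 + 13 days = 2013-10-21.
Next gap: 14 days. 2013-10-21 + 14 days = 2013-11-04.
Next gap: 15 days. 2013-11-04 + 15 days = 2013-11-19.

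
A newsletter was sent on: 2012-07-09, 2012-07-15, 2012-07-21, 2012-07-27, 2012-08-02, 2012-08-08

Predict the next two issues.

Every event comes 6 days after the last (6, 6, 6, 6, 6).
2012-08-08 + 6 days = 2012-08-14.
2012-08-14 + 6 days = 2012-08-20.

2012-08-14, 2012-08-20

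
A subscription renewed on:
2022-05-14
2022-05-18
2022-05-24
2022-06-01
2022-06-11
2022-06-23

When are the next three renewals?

Gaps: 4, 6, 8, 10, 12 days — each gap is 2 larger than the previous one.
Next gap: 14 days. 2022-06-23 + 14 days = 2022-07-07.
Next gap: 16 days. 2022-07-07 + 16 days = 2022-07-23.
Next gap: 18 days. 2022-07-23 + 18 days = 2022-08-10.

2022-07-07, 2022-07-23, 2022-08-10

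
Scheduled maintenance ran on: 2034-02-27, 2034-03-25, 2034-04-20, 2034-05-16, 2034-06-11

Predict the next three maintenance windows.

Gaps between consecutive events: 26, 26, 26, 26 days — a constant 26-day interval.
2034-06-11 + 26 days = 2034-07-07.
2034-07-07 + 26 days = 2034-08-02.
2034-08-02 + 26 days = 2034-08-28.

2034-07-07, 2034-08-02, 2034-08-28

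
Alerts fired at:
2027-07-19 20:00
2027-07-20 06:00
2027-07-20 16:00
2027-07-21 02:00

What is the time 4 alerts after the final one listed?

2027-07-22 18:00

Spacing: 10, 10, 10 h — constant 10 h.
2027-07-21 02:00 + 10 h = 2027-07-21 12:00.
2027-07-21 12:00 + 10 h = 2027-07-21 22:00.
2027-07-21 22:00 + 10 h = 2027-07-22 08:00.
2027-07-22 08:00 + 10 h = 2027-07-22 18:00.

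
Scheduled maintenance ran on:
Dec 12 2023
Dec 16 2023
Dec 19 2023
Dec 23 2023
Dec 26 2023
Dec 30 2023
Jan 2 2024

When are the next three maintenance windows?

Jan 6 2024, Jan 9 2024, Jan 13 2024

Every event lands on a Tuesday or Saturday (gaps cycle 4, 3, 4, 3, 4, 3).
So the schedule is: every Tuesday and Saturday.
The following Saturday is Jan 6 2024.
The following Tuesday is Jan 9 2024.
Next Saturday: Jan 13 2024.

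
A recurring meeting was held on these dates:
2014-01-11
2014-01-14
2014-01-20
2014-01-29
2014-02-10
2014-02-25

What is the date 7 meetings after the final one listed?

2014-09-02

Intervals are 3, 6, 9, 12, 15 days — an arithmetic progression with common difference 3.
Next gap: 18 days. 2014-02-25 + 18 days = 2014-03-15.
Next gap: 21 days. 2014-03-15 + 21 days = 2014-04-05.
Next gap: 24 days. 2014-04-05 + 24 days = 2014-04-29.
Next gap: 27 days. 2014-04-29 + 27 days = 2014-05-26.
Next gap: 30 days. 2014-05-26 + 30 days = 2014-06-25.
Next gap: 33 days. 2014-06-25 + 33 days = 2014-07-28.
Next gap: 36 days. 2014-07-28 + 36 days = 2014-09-02.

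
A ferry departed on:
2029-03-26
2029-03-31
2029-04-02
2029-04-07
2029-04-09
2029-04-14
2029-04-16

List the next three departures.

Every event lands on a Monday or Saturday (gaps cycle 5, 2, 5, 2, 5, 2).
So the schedule is: every Monday and Saturday.
Next Saturday: 2029-04-21.
Next Monday: 2029-04-23.
The following Saturday is 2029-04-28.

2029-04-21, 2029-04-23, 2029-04-28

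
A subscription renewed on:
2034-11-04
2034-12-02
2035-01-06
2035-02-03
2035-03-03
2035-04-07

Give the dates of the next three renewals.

2035-05-05, 2035-06-02, 2035-07-07

Gaps: 28, 35, 28, 28, 35 days — a mix of 28 and 35. Every date is a Saturday.
Each is the 1st Saturday of its month.
May 2035 — 1st Saturday is 2035-05-05.
June 2035 — 1st Saturday is 2035-06-02.
1st Saturday of July 2035: 2035-07-07.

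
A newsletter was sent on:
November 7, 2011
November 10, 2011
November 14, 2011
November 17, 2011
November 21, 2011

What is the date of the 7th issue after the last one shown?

Gaps: 3, 4, 3, 4 days — not constant, but cyclic with period 2.
The events fall on every Monday and Thursday.
Next Thursday: November 24, 2011.
The following Monday is November 28, 2011.
The following Thursday is December 1, 2011.
The following Monday is December 5, 2011.
The following Thursday is December 8, 2011.
The following Monday is December 12, 2011.
Next Thursday: December 15, 2011.

December 15, 2011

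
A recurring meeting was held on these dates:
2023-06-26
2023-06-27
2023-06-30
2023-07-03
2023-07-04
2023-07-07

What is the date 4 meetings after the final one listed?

2023-07-17

Gaps: 1, 3, 3, 1, 3 days — not constant, but cyclic with period 3.
The events fall on every Monday, Tuesday and Friday.
The following Monday is 2023-07-10.
Next Tuesday: 2023-07-11.
Next Friday: 2023-07-14.
The following Monday is 2023-07-17.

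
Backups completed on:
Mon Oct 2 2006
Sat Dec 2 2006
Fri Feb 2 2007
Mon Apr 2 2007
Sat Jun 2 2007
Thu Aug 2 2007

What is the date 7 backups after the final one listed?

Thu Oct 2 2008

Each date is the 2nd; the gaps (61, 62, 59, 61, 61) track the month lengths.
The rule is the 2nd of every 2 months.
Next: October 2007 → Tue Oct 2 2007.
December 2007: Sun Dec 2 2007.
Next: February 2008 → Sat Feb 2 2008.
April 2008: Wed Apr 2 2008.
June 2008: Mon Jun 2 2008.
Next: August 2008 → Sat Aug 2 2008.
October 2008: Thu Oct 2 2008.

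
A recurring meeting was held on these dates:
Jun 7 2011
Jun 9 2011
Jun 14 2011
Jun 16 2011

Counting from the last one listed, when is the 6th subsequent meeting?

Jul 7 2011

Every event lands on a Tuesday or Thursday (gaps cycle 2, 5, 2).
So the schedule is: every Tuesday and Thursday.
Next Tuesday: Jun 21 2011.
The following Thursday is Jun 23 2011.
The following Tuesday is Jun 28 2011.
The following Thursday is Jun 30 2011.
The following Tuesday is Jul 5 2011.
Next Thursday: Jul 7 2011.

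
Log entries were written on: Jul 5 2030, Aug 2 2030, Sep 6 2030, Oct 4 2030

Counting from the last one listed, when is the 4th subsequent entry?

These are Fridays at 28- or 35-day spacing (28, 35, 28).
The pattern: 1st Friday of the month.
1st Friday of November 2030: Nov 1 2030.
December 2030 — 1st Friday is Dec 6 2030.
1st Friday of January 2031: Jan 3 2031.
1st Friday of February 2031: Feb 7 2031.

Feb 7 2031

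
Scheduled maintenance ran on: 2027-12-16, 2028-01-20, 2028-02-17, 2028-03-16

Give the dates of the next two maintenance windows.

2028-04-20, 2028-05-18

Gaps: 35, 28, 28 days — a mix of 28 and 35. Every date is a Thursday.
Each is the 3rd Thursday of its month.
3rd Thursday of April 2028: 2028-04-20.
3rd Thursday of May 2028: 2028-05-18.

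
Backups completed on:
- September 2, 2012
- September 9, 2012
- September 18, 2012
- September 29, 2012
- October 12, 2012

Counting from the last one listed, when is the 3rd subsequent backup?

December 2, 2012

Gaps: 7, 9, 11, 13 days — each gap is 2 larger than the previous one.
Next gap: 15 days. October 12, 2012 + 15 days = October 27, 2012.
Next gap: 17 days. October 27, 2012 + 17 days = November 13, 2012.
Next gap: 19 days. November 13, 2012 + 19 days = December 2, 2012.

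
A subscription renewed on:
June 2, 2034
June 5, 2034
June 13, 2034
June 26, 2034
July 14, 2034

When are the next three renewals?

The spacing grows by 5 each time: 3, 8, 13, 18 days.
Next gap: 23 days. July 14, 2034 + 23 days = August 6, 2034.
Next gap: 28 days. August 6, 2034 + 28 days = September 3, 2034.
Next gap: 33 days. September 3, 2034 + 33 days = October 6, 2034.

August 6, 2034; September 3, 2034; October 6, 2034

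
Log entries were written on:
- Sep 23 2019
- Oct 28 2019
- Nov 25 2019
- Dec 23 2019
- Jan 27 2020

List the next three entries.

All dates are Mondays, 35, 28, 28, 35 days apart.
Specifically, the 4th Monday of each month.
4th Monday of February 2020: Feb 24 2020.
4th Monday of March 2020: Mar 23 2020.
4th Monday of April 2020: Apr 27 2020.

Feb 24 2020, Mar 23 2020, Apr 27 2020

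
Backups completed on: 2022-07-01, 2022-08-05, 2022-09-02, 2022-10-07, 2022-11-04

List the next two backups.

2022-12-02, 2023-01-06

These are Fridays at 28- or 35-day spacing (35, 28, 35, 28).
The pattern: 1st Friday of the month.
1st Friday of December 2022: 2022-12-02.
1st Friday of January 2023: 2023-01-06.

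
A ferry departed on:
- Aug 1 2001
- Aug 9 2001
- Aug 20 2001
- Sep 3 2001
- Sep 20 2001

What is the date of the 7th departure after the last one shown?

Apr 11 2002

Gaps: 8, 11, 14, 17 days — each gap is 3 larger than the previous one.
Next gap: 20 days. Sep 20 2001 + 20 days = Oct 10 2001.
Next gap: 23 days. Oct 10 2001 + 23 days = Nov 2 2001.
Next gap: 26 days. Nov 2 2001 + 26 days = Nov 28 2001.
Next gap: 29 days. Nov 28 2001 + 29 days = Dec 27 2001.
Next gap: 32 days. Dec 27 2001 + 32 days = Jan 28 2002.
Next gap: 35 days. Jan 28 2002 + 35 days = Mar 4 2002.
Next gap: 38 days. Mar 4 2002 + 38 days = Apr 11 2002.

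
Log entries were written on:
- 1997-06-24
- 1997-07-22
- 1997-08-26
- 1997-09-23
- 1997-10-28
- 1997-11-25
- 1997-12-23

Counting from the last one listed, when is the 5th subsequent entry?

1998-05-26

These are Tuesdays at 28- or 35-day spacing (28, 35, 28, 35, 28, 28).
The pattern: 4th Tuesday of the month.
January 1998 — 4th Tuesday is 1998-01-27.
4th Tuesday of February 1998: 1998-02-24.
4th Tuesday of March 1998: 1998-03-24.
4th Tuesday of April 1998: 1998-04-28.
4th Tuesday of May 1998: 1998-05-26.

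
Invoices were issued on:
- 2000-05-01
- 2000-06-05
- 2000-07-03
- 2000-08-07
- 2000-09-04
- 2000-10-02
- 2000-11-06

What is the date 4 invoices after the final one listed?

2001-03-05

All dates are Mondays, 35, 28, 35, 28, 28, 35 days apart.
Specifically, the 1st Monday of each month.
December 2000 — 1st Monday is 2000-12-04.
1st Monday of January 2001: 2001-01-01.
February 2001 — 1st Monday is 2001-02-05.
March 2001 — 1st Monday is 2001-03-05.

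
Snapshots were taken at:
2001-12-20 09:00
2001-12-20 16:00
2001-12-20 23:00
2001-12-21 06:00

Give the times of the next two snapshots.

2001-12-21 13:00, 2001-12-21 20:00

Gaps: 7, 7, 7 hours — each event is 7 hours after the previous one.
2001-12-21 06:00 + 7 h = 2001-12-21 13:00.
2001-12-21 13:00 + 7 h = 2001-12-21 20:00.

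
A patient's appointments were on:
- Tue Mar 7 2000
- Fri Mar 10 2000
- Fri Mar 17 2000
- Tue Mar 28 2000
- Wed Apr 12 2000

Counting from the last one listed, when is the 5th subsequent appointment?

Fri Aug 25 2000

Gaps: 3, 7, 11, 15 days — each gap is 4 larger than the previous one.
Next gap: 19 days. Wed Apr 12 2000 + 19 days = Mon May 1 2000.
Next gap: 23 days. Mon May 1 2000 + 23 days = Wed May 24 2000.
Next gap: 27 days. Wed May 24 2000 + 27 days = Tue Jun 20 2000.
Next gap: 31 days. Tue Jun 20 2000 + 31 days = Fri Jul 21 2000.
Next gap: 35 days. Fri Jul 21 2000 + 35 days = Fri Aug 25 2000.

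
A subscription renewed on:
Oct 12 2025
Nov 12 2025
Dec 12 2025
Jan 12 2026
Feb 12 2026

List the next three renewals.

The day-of-month is always 12 (31, 30, 31, 31 days between events).
So this recurs on the 12th of each month.
March 2026: Mar 12 2026.
Next: April 2026 → Apr 12 2026.
May 2026: May 12 2026.

Mar 12 2026, Apr 12 2026, May 12 2026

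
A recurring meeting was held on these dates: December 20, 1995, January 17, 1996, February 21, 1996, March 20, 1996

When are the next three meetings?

Gaps: 28, 35, 28 days — a mix of 28 and 35. Every date is a Wednesday.
Each is the 3rd Wednesday of its month.
3rd Wednesday of April 1996: April 17, 1996.
3rd Wednesday of May 1996: May 15, 1996.
June 1996 — 3rd Wednesday is June 19, 1996.

April 17, 1996; May 15, 1996; June 19, 1996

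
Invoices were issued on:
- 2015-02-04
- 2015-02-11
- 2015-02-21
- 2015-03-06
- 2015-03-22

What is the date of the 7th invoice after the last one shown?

The spacing grows by 3 each time: 7, 10, 13, 16 days.
Next gap: 19 days. 2015-03-22 + 19 days = 2015-04-10.
Next gap: 22 days. 2015-04-10 + 22 days = 2015-05-02.
Next gap: 25 days. 2015-05-02 + 25 days = 2015-05-27.
Next gap: 28 days. 2015-05-27 + 28 days = 2015-06-24.
Next gap: 31 days. 2015-06-24 + 31 days = 2015-07-25.
Next gap: 34 days. 2015-07-25 + 34 days = 2015-08-28.
Next gap: 37 days. 2015-08-28 + 37 days = 2015-10-04.

2015-10-04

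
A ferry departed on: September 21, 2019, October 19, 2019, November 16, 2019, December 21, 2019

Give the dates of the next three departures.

January 18, 2020; February 15, 2020; March 21, 2020

These are Saturdays at 28- or 35-day spacing (28, 28, 35).
The pattern: 3rd Saturday of the month.
January 2020 — 3rd Saturday is January 18, 2020.
3rd Saturday of February 2020: February 15, 2020.
3rd Saturday of March 2020: March 21, 2020.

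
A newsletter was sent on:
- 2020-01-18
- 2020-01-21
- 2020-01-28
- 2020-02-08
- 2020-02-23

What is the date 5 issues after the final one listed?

2020-07-07

The spacing grows by 4 each time: 3, 7, 11, 15 days.
Next gap: 19 days. 2020-02-23 + 19 days = 2020-03-13.
Next gap: 23 days. 2020-03-13 + 23 days = 2020-04-05.
Next gap: 27 days. 2020-04-05 + 27 days = 2020-05-02.
Next gap: 31 days. 2020-05-02 + 31 days = 2020-06-02.
Next gap: 35 days. 2020-06-02 + 35 days = 2020-07-07.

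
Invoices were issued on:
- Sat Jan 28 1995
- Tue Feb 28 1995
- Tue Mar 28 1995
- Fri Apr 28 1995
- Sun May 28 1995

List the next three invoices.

The day-of-month is always 28 (31, 28, 31, 30 days between events).
So this recurs on the 28th of each month.
Next: June 1995 → Wed Jun 28 1995.
July 1995: Fri Jul 28 1995.
August 1995: Mon Aug 28 1995.

Wed Jun 28 1995, Fri Jul 28 1995, Mon Aug 28 1995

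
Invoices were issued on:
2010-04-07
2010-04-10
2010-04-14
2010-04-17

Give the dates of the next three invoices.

2010-04-21, 2010-04-24, 2010-04-28

The gap pattern 3, 4, 3 repeats every 2 events.
These are the Wednesdays and Saturdays of each week.
Next Wednesday: 2010-04-21.
The following Saturday is 2010-04-24.
The following Wednesday is 2010-04-28.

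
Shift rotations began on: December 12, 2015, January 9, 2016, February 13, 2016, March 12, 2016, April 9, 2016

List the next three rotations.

Gaps: 28, 35, 28, 28 days — a mix of 28 and 35. Every date is a Saturday.
Each is the 2nd Saturday of its month.
May 2016 — 2nd Saturday is May 14, 2016.
2nd Saturday of June 2016: June 11, 2016.
July 2016 — 2nd Saturday is July 9, 2016.

May 14, 2016; June 11, 2016; July 9, 2016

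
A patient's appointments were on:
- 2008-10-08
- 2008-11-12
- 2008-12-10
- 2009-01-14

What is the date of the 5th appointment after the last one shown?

All dates are Wednesdays, 35, 28, 35 days apart.
Specifically, the 2nd Wednesday of each month.
2nd Wednesday of February 2009: 2009-02-11.
March 2009 — 2nd Wednesday is 2009-03-11.
2nd Wednesday of April 2009: 2009-04-08.
May 2009 — 2nd Wednesday is 2009-05-13.
2nd Wednesday of June 2009: 2009-06-10.

2009-06-10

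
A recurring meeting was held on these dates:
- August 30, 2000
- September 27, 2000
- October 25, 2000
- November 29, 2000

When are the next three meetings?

All Wednesdays; the gaps (28, 28, 35) vary with month length.
This is the last Wednesday of each month.
December 2000 ends with Wednesday December 27, 2000.
January 2001 ends with Wednesday January 31, 2001.
February 2001 ends with Wednesday February 28, 2001.

December 27, 2000; January 31, 2001; February 28, 2001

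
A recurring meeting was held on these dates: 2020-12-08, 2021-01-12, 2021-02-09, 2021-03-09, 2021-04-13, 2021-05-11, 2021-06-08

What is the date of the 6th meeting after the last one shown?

2021-12-14

Gaps: 35, 28, 28, 35, 28, 28 days — a mix of 28 and 35. Every date is a Tuesday.
Each is the 2nd Tuesday of its month.
July 2021 — 2nd Tuesday is 2021-07-13.
2nd Tuesday of August 2021: 2021-08-10.
September 2021 — 2nd Tuesday is 2021-09-14.
2nd Tuesday of October 2021: 2021-10-12.
2nd Tuesday of November 2021: 2021-11-09.
December 2021 — 2nd Tuesday is 2021-12-14.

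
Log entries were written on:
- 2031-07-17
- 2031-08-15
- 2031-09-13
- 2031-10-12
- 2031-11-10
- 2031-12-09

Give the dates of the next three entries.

Every event comes 29 days after the last (29, 29, 29, 29, 29).
2031-12-09 + 29 days = 2032-01-07.
2032-01-07 + 29 days = 2032-02-05.
2032-02-05 + 29 days = 2032-03-05.

2032-01-07, 2032-02-05, 2032-03-05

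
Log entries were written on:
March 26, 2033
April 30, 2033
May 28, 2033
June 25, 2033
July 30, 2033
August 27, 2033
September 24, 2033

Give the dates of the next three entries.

October 29, 2033; November 26, 2033; December 31, 2033

These are Saturdays with 35, 28, 28, 35, 28, 28-day gaps.
Each is the final Saturday of its month — April 30, 2033 is past the 28th, so '4th Saturday' doesn't fit.
Last Saturday of October 2033: October 29, 2033.
November 2033 ends with Saturday November 26, 2033.
December 2033 ends with Saturday December 31, 2033.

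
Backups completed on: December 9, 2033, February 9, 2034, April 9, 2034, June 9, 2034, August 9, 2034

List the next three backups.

Each date is the 9th; the gaps (62, 59, 61, 61) track the month lengths.
The rule is the 9th of every 2 months.
Next: October 2034 → October 9, 2034.
December 2034: December 9, 2034.
Next: February 2035 → February 9, 2035.

October 9, 2034; December 9, 2034; February 9, 2035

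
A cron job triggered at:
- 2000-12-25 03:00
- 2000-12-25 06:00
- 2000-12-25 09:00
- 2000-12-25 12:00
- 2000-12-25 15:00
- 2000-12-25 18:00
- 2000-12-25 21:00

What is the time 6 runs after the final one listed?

Gaps: 3, 3, 3, 3, 3, 3 hours — each event is 3 hours after the previous one.
2000-12-25 21:00 + 3 h = 2000-12-26 00:00.
2000-12-26 00:00 + 3 h = 2000-12-26 03:00.
2000-12-26 03:00 + 3 h = 2000-12-26 06:00.
2000-12-26 06:00 + 3 h = 2000-12-26 09:00.
2000-12-26 09:00 + 3 h = 2000-12-26 12:00.
2000-12-26 12:00 + 3 h = 2000-12-26 15:00.

2000-12-26 15:00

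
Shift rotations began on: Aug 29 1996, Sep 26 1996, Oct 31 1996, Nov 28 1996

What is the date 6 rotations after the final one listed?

May 29 1997

All Thursdays; the gaps (28, 35, 28) vary with month length.
This is the last Thursday of each month.
December 1996 ends with Thursday Dec 26 1996.
January 1997 ends with Thursday Jan 30 1997.
February 1997 ends with Thursday Feb 27 1997.
March 1997 ends with Thursday Mar 27 1997.
April 1997 ends with Thursday Apr 24 1997.
May 1997 ends with Thursday May 29 1997.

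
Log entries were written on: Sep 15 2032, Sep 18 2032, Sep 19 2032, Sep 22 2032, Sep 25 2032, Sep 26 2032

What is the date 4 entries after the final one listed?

Every event lands on a Wednesday or Saturday or Sunday (gaps cycle 3, 1, 3, 3, 1).
So the schedule is: every Wednesday, Saturday and Sunday.
Next Wednesday: Sep 29 2032.
Next Saturday: Oct 2 2032.
The following Sunday is Oct 3 2032.
Next Wednesday: Oct 6 2032.

Oct 6 2032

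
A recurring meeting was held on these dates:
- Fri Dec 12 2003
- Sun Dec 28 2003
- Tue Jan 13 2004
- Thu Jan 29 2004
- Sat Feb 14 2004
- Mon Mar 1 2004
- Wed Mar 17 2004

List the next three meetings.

Fri Apr 2 2004, Sun Apr 18 2004, Tue May 4 2004

Gaps between consecutive events: 16, 16, 16, 16, 16, 16 days — a constant 16-day interval.
Wed Mar 17 2004 + 16 days = Fri Apr 2 2004.
Fri Apr 2 2004 + 16 days = Sun Apr 18 2004.
Sun Apr 18 2004 + 16 days = Tue May 4 2004.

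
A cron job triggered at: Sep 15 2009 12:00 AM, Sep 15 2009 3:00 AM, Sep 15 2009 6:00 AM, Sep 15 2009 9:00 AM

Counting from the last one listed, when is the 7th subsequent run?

Spacing: 3, 3, 3 h — constant 3 h.
Sep 15 2009 9:00 AM + 3 h = Sep 15 2009 12:00 PM.
Sep 15 2009 12:00 PM + 3 h = Sep 15 2009 3:00 PM.
Sep 15 2009 3:00 PM + 3 h = Sep 15 2009 6:00 PM.
Sep 15 2009 6:00 PM + 3 h = Sep 15 2009 9:00 PM.
Sep 15 2009 9:00 PM + 3 h = Sep 16 2009 12:00 AM.
Sep 16 2009 12:00 AM + 3 h = Sep 16 2009 3:00 AM.
Sep 16 2009 3:00 AM + 3 h = Sep 16 2009 6:00 AM.

Sep 16 2009 6:00 AM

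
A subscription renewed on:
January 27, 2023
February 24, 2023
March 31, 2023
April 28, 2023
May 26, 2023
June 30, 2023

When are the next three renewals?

July 28, 2023; August 25, 2023; September 29, 2023

Every date is a Friday; gaps 28, 35, 28, 28, 35 days.
Each is the last Friday of its month (at least one falls on the 29th or later, ruling out '4th Friday').
Last Friday of July 2023: July 28, 2023.
Last Friday of August 2023: August 25, 2023.
Last Friday of September 2023: September 29, 2023.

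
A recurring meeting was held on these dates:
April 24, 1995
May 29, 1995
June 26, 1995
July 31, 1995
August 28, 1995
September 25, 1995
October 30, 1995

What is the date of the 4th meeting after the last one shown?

These are Mondays with 35, 28, 35, 28, 28, 35-day gaps.
Each is the final Monday of its month — May 29, 1995 is past the 28th, so '4th Monday' doesn't fit.
November 1995 ends with Monday November 27, 1995.
December 1995 ends with Monday December 25, 1995.
January 1996 ends with Monday January 29, 1996.
Last Monday of February 1996: February 26, 1996.

February 26, 1996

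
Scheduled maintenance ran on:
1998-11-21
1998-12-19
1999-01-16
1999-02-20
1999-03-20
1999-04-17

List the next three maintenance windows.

1999-05-15, 1999-06-19, 1999-07-17

All dates are Saturdays, 28, 28, 35, 28, 28 days apart.
Specifically, the 3rd Saturday of each month.
May 1999 — 3rd Saturday is 1999-05-15.
June 1999 — 3rd Saturday is 1999-06-19.
3rd Saturday of July 1999: 1999-07-17.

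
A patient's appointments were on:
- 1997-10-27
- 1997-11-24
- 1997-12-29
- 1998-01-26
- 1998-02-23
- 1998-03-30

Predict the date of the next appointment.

1998-04-27

All Mondays; the gaps (28, 35, 28, 28, 35) vary with month length.
This is the last Monday of each month.
April 1998 ends with Monday 1998-04-27.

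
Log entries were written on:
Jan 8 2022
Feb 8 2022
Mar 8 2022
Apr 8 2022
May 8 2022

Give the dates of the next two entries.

Jun 8 2022, Jul 8 2022

Gaps: 31, 28, 31, 30 days — not constant. Every event is on the 8th of the month.
Pattern: the 8th of each month.
Next: June 2022 → Jun 8 2022.
July 2022: Jul 8 2022.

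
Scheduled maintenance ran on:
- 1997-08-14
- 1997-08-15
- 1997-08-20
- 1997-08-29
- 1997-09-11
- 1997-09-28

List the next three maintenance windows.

1997-10-19, 1997-11-13, 1997-12-12

Intervals are 1, 5, 9, 13, 17 days — an arithmetic progression with common difference 4.
Next gap: 21 days. 1997-09-28 + 21 days = 1997-10-19.
Next gap: 25 days. 1997-10-19 + 25 days = 1997-11-13.
Next gap: 29 days. 1997-11-13 + 29 days = 1997-12-12.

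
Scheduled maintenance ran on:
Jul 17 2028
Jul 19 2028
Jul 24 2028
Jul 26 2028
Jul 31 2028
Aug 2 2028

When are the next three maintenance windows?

Aug 7 2028, Aug 9 2028, Aug 14 2028

Gaps: 2, 5, 2, 5, 2 days — not constant, but cyclic with period 2.
The events fall on every Monday and Wednesday.
The following Monday is Aug 7 2028.
The following Wednesday is Aug 9 2028.
The following Monday is Aug 14 2028.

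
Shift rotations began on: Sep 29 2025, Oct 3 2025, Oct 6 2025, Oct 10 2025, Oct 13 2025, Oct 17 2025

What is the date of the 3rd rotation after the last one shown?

Every event lands on a Monday or Friday (gaps cycle 4, 3, 4, 3, 4).
So the schedule is: every Monday and Friday.
Next Monday: Oct 20 2025.
The following Friday is Oct 24 2025.
Next Monday: Oct 27 2025.

Oct 27 2025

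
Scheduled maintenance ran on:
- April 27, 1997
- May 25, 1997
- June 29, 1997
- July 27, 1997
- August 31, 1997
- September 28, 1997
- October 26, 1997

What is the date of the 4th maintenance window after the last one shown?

These are Sundays with 28, 35, 28, 35, 28, 28-day gaps.
Each is the final Sunday of its month — June 29, 1997 is past the 28th, so '4th Sunday' doesn't fit.
November 1997 ends with Sunday November 30, 1997.
December 1997 ends with Sunday December 28, 1997.
January 1998 ends with Sunday January 25, 1998.
Last Sunday of February 1998: February 22, 1998.

February 22, 1998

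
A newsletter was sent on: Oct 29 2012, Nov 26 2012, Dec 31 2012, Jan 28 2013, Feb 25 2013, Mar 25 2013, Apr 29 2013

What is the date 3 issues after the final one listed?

Jul 29 2013

These are Mondays with 28, 35, 28, 28, 28, 35-day gaps.
Each is the final Monday of its month — Oct 29 2012 is past the 28th, so '4th Monday' doesn't fit.
Last Monday of May 2013: May 27 2013.
Last Monday of June 2013: Jun 24 2013.
July 2013 ends with Monday Jul 29 2013.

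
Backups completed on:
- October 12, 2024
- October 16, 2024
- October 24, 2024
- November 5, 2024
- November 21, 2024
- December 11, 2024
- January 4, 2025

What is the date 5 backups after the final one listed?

Intervals are 4, 8, 12, 16, 20, 24 days — an arithmetic progression with common difference 4.
Next gap: 28 days. January 4, 2025 + 28 days = February 1, 2025.
Next gap: 32 days. February 1, 2025 + 32 days = March 5, 2025.
Next gap: 36 days. March 5, 2025 + 36 days = April 10, 2025.
Next gap: 40 days. April 10, 2025 + 40 days = May 20, 2025.
Next gap: 44 days. May 20, 2025 + 44 days = July 3, 2025.

July 3, 2025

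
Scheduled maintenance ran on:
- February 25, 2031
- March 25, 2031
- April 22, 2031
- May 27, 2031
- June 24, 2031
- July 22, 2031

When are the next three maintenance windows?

August 26, 2031; September 23, 2031; October 28, 2031

All dates are Tuesdays, 28, 28, 35, 28, 28 days apart.
Specifically, the 4th Tuesday of each month.
4th Tuesday of August 2031: August 26, 2031.
4th Tuesday of September 2031: September 23, 2031.
October 2031 — 4th Tuesday is October 28, 2031.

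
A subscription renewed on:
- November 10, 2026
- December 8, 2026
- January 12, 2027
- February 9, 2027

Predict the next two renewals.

Gaps: 28, 35, 28 days — a mix of 28 and 35. Every date is a Tuesday.
Each is the 2nd Tuesday of its month.
2nd Tuesday of March 2027: March 9, 2027.
April 2027 — 2nd Tuesday is April 13, 2027.

March 9, 2027; April 13, 2027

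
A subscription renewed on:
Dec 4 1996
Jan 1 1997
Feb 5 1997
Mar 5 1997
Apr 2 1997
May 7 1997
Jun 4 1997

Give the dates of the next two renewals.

Jul 2 1997, Aug 6 1997

All dates are Wednesdays, 28, 35, 28, 28, 35, 28 days apart.
Specifically, the 1st Wednesday of each month.
July 1997 — 1st Wednesday is Jul 2 1997.
1st Wednesday of August 1997: Aug 6 1997.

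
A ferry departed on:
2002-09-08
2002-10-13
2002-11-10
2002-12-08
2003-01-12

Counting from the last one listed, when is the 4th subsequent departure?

These are Sundays at 28- or 35-day spacing (35, 28, 28, 35).
The pattern: 2nd Sunday of the month.
2nd Sunday of February 2003: 2003-02-09.
2nd Sunday of March 2003: 2003-03-09.
2nd Sunday of April 2003: 2003-04-13.
May 2003 — 2nd Sunday is 2003-05-11.

2003-05-11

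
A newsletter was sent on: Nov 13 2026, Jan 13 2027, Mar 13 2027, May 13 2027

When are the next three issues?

Jul 13 2027, Sep 13 2027, Nov 13 2027

The day-of-month is always 13 (61, 59, 61 days between events).
So this recurs on the 13th of every 2 months.
Next: July 2027 → Jul 13 2027.
September 2027: Sep 13 2027.
November 2027: Nov 13 2027.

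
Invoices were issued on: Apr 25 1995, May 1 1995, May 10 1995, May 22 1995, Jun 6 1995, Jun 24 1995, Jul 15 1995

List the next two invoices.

Aug 8 1995, Sep 4 1995

Intervals are 6, 9, 12, 15, 18, 21 days — an arithmetic progression with common difference 3.
Next gap: 24 days. Jul 15 1995 + 24 days = Aug 8 1995.
Next gap: 27 days. Aug 8 1995 + 27 days = Sep 4 1995.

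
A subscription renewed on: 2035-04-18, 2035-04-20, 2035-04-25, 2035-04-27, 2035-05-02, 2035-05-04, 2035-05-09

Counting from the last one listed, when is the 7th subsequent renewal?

2035-06-01

Every event lands on a Wednesday or Friday (gaps cycle 2, 5, 2, 5, 2, 5).
So the schedule is: every Wednesday and Friday.
Next Friday: 2035-05-11.
Next Wednesday: 2035-05-16.
The following Friday is 2035-05-18.
The following Wednesday is 2035-05-23.
Next Friday: 2035-05-25.
Next Wednesday: 2035-05-30.
The following Friday is 2035-06-01.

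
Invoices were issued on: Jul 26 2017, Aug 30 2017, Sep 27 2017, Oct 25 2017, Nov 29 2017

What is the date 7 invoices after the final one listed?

Jun 27 2018

These are Wednesdays with 35, 28, 28, 35-day gaps.
Each is the final Wednesday of its month — Aug 30 2017 is past the 28th, so '4th Wednesday' doesn't fit.
December 2017 ends with Wednesday Dec 27 2017.
January 2018 ends with Wednesday Jan 31 2018.
Last Wednesday of February 2018: Feb 28 2018.
Last Wednesday of March 2018: Mar 28 2018.
April 2018 ends with Wednesday Apr 25 2018.
Last Wednesday of May 2018: May 30 2018.
June 2018 ends with Wednesday Jun 27 2018.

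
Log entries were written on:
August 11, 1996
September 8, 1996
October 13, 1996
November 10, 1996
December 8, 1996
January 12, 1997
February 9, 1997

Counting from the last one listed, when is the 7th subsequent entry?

September 14, 1997

These are Sundays at 28- or 35-day spacing (28, 35, 28, 28, 35, 28).
The pattern: 2nd Sunday of the month.
March 1997 — 2nd Sunday is March 9, 1997.
April 1997 — 2nd Sunday is April 13, 1997.
May 1997 — 2nd Sunday is May 11, 1997.
2nd Sunday of June 1997: June 8, 1997.
July 1997 — 2nd Sunday is July 13, 1997.
August 1997 — 2nd Sunday is August 10, 1997.
2nd Sunday of September 1997: September 14, 1997.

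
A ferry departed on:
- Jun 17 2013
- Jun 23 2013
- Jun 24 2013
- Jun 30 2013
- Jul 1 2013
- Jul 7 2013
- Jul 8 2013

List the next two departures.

Jul 14 2013, Jul 15 2013

Gaps: 6, 1, 6, 1, 6, 1 days — not constant, but cyclic with period 2.
The events fall on every Monday and Sunday.
The following Sunday is Jul 14 2013.
The following Monday is Jul 15 2013.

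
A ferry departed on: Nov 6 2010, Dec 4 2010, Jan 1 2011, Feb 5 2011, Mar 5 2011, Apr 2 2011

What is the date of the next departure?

These are Saturdays at 28- or 35-day spacing (28, 28, 35, 28, 28).
The pattern: 1st Saturday of the month.
1st Saturday of May 2011: May 7 2011.

May 7 2011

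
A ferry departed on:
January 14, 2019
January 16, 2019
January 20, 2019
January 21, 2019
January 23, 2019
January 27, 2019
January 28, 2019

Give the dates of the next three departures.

The gap pattern 2, 4, 1, 2, 4, 1 repeats every 3 events.
These are the Mondays, Wednesdays and Sundays of each week.
The following Wednesday is January 30, 2019.
The following Sunday is February 3, 2019.
Next Monday: February 4, 2019.

January 30, 2019; February 3, 2019; February 4, 2019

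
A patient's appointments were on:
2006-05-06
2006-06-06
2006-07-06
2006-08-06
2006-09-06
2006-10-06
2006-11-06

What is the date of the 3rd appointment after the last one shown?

Gaps: 31, 30, 31, 31, 30, 31 days — not constant. Every event is on the 6th of the month.
Pattern: the 6th of each month.
December 2006: 2006-12-06.
Next: January 2007 → 2007-01-06.
February 2007: 2007-02-06.

2007-02-06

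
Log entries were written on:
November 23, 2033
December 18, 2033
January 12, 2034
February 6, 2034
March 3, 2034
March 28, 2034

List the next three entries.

April 22, 2034; May 17, 2034; June 11, 2034

Gaps between consecutive events: 25, 25, 25, 25, 25 days — a constant 25-day interval.
March 28, 2034 + 25 days = April 22, 2034.
April 22, 2034 + 25 days = May 17, 2034.
May 17, 2034 + 25 days = June 11, 2034.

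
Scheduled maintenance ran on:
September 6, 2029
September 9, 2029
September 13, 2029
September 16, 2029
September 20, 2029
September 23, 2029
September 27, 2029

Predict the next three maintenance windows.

September 30, 2029; October 4, 2029; October 7, 2029

Gaps: 3, 4, 3, 4, 3, 4 days — not constant, but cyclic with period 2.
The events fall on every Thursday and Sunday.
The following Sunday is September 30, 2029.
Next Thursday: October 4, 2029.
The following Sunday is October 7, 2029.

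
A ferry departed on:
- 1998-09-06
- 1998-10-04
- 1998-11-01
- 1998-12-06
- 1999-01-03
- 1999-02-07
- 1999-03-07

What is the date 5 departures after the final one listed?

1999-08-01

All dates are Sundays, 28, 28, 35, 28, 35, 28 days apart.
Specifically, the 1st Sunday of each month.
April 1999 — 1st Sunday is 1999-04-04.
May 1999 — 1st Sunday is 1999-05-02.
June 1999 — 1st Sunday is 1999-06-06.
1st Sunday of July 1999: 1999-07-04.
August 1999 — 1st Sunday is 1999-08-01.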